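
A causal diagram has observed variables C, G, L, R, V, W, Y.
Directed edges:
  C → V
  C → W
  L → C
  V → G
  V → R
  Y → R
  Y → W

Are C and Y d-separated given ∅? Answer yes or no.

Bayes-Ball from C | ∅ reaches {G,L,R,V,W}.
Y ∉ reach(C|∅) ⇒ C ⊥ Y | ∅.

Yes — C ⊥ Y | ∅.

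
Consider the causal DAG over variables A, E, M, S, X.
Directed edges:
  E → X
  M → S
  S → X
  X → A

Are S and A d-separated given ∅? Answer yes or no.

Bayes-Ball from S | ∅ reaches {A,M,X}.
A ∈ reach(S|∅) ⇒ S ⊥̸ A | ∅.

No — S and A are d-connected given ∅.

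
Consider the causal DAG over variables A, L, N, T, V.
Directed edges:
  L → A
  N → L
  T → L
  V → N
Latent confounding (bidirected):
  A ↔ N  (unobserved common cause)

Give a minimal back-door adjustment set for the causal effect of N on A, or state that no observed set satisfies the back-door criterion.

desc(N)\{N}={A,L}; candidates ⊆ {T,V}.
N↔A: latent back-door arc(s) into N.
size 0: {}; under {} N still reaches {A,V} ∋ A.
size 1: {T}, {V}; under {T} N still reaches {A,V} ∋ A.
size 2: {T,V}; under {T,V} N still reaches {A} ∋ A.
N↔A cannot be blocked by any observed set — no back-door set.

N→A: no observed back-door set.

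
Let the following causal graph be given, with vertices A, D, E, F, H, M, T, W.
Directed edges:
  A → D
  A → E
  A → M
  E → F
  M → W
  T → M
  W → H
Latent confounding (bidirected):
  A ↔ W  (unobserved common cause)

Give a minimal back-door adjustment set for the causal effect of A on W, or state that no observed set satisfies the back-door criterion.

A→W: no observed back-door set.

desc(A)\{A}={D,E,F,H,M,W}; candidates ⊆ {T}.
A↔W: latent back-door arc(s) into A.
size 0: {}; under {} A still reaches {H,W} ∋ W.
size 1: {T}; under {T} A still reaches {H,W} ∋ W.
A↔W cannot be blocked by any observed set — no back-door set.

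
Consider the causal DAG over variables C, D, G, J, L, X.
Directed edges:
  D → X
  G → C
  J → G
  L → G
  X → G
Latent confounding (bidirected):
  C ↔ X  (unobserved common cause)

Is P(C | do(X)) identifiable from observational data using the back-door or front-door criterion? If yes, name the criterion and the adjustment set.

P(C|do(X)): frontdoor, adjust for {G}.

desc(X)\{X}={C,G}; candidates ⊆ {D,J,L}.
X↔C: latent back-door arc(s) into X.
size 0: {}; under {} X still reaches {C,D} ∋ C.
size 1: {D}, {J}, {L}; under {D} X still reaches {C} ∋ C.
size 2: {D,J}, {D,L}, {J,L}; under {D,J} X still reaches {C} ∋ C.
X↔C cannot be blocked by any observed set — no back-door set.
{G}: (i) intercepts every directed X→C path; (ii) no back-door X→{G}; (iii) {X} blocks every back-door {G}→C. Front-door holds.
P(C|do(X)) = Σ_{G} P(G|X) Σ_{X'} P(C|G,X')P(X').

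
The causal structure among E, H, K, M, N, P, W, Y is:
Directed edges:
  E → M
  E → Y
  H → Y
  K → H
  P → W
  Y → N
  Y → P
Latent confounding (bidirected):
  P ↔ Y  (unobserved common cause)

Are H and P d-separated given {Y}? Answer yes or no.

Bayes-Ball from H | {Y} reaches {E,K,M,P,W}.
P ∈ reach(H|{Y}) ⇒ H ⊥̸ P | {Y}.

No — H and P are d-connected given {Y}.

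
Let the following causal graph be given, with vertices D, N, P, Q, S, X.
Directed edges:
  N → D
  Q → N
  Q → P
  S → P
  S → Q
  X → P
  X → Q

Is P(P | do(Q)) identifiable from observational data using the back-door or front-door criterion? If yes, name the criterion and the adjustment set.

P(P|do(Q)): backdoor, adjust for {S, X}.

desc(Q)\{Q}={D,N,P}; candidates ⊆ {S,X}.
size 0: {}; under {} Q still reaches {P,S,X} ∋ P.
size 1: {S}, {X}; under {S} Q still reaches {P,X} ∋ P.
{S,X}: Q⊥P given {S,X} in G with Q→· removed — back-door holds.
P(P|do(Q)) = Σ_{S,X} P(P|Q,S,X)·P(S,X).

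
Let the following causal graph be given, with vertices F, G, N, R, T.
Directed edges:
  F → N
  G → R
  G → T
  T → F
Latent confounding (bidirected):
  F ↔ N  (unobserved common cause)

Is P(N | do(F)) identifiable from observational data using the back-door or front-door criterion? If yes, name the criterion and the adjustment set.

P(N|do(F)): not identifiable (no BD/FD set).

desc(F)\{F}={N}; candidates ⊆ {G,R,T}.
F↔N: latent back-door arc(s) into F.
size 0: {}; under {} F still reaches {G,N,R,T} ∋ N.
size 1: {G}, {R}, {T}; under {G} F still reaches {N,T} ∋ N.
size 2: {G,R}, {G,T}, {R,T}; under {G,R} F still reaches {N,T} ∋ N.
F↔N cannot be blocked by any observed set — no back-door set.
No mediator lies on a directed F→…→N path.
Neither criterion identifies P(N|do(F)) in this graph.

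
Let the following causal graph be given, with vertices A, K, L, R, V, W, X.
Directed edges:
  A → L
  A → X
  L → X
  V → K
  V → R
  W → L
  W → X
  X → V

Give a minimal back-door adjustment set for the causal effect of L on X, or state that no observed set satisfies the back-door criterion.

L→X: minimal back-door set {A, W}.

desc(L)\{L}={K,R,V,X}; candidates ⊆ {A,W}.
size 0: {}; under {} L still reaches {A,K,R,V,W,X} ∋ X.
size 1: {A}, {W}; under {A} L still reaches {K,R,V,W,X} ∋ X.
{A,W}: L⊥X given {A,W} in G with L→· removed — back-door holds.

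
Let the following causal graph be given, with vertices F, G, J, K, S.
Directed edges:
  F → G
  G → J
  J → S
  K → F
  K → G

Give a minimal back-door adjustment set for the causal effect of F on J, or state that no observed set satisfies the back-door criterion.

F→J: minimal back-door set {K}.

desc(F)\{F}={G,J,S}; candidates ⊆ {K}.
size 0: {}; under {} F still reaches {G,J,K,S} ∋ J.
{K}: F⊥J given {K} in G with F→· removed — back-door holds.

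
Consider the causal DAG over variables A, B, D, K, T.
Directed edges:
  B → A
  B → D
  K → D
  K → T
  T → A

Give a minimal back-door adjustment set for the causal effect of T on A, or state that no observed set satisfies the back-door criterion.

desc(T)\{T}={A}; candidates ⊆ {B,D,K}.
∅: T⊥A given ∅ in G with T→· removed — back-door holds.

T→A: minimal back-door set ∅.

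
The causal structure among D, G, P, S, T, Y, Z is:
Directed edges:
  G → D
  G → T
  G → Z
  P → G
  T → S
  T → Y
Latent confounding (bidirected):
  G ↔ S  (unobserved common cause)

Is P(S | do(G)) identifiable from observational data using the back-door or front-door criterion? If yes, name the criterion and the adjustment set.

P(S|do(G)): frontdoor, adjust for {T}.

desc(G)\{G}={D,S,T,Y,Z}; candidates ⊆ {P}.
G↔S: latent back-door arc(s) into G.
size 0: {}; under {} G still reaches {P,S} ∋ S.
size 1: {P}; under {P} G still reaches {S} ∋ S.
G↔S cannot be blocked by any observed set — no back-door set.
{T}: (i) intercepts every directed G→S path; (ii) no back-door G→{T}; (iii) {G} blocks every back-door {T}→S. Front-door holds.
P(S|do(G)) = Σ_{T} P(T|G) Σ_{G'} P(S|T,G')P(G').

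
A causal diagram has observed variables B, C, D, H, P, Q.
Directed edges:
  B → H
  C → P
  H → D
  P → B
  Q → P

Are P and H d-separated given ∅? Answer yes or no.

Bayes-Ball from P | ∅ reaches {B,C,D,H,Q}.
H ∈ reach(P|∅) ⇒ P ⊥̸ H | ∅.

No — P and H are d-connected given ∅.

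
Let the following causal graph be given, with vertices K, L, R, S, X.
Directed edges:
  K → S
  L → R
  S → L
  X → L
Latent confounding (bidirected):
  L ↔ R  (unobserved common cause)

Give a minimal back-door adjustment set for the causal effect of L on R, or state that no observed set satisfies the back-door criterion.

L→R: no observed back-door set.

desc(L)\{L}={R}; candidates ⊆ {K,S,X}.
L↔R: latent back-door arc(s) into L.
size 0: {}; under {} L still reaches {K,R,S,X} ∋ R.
size 1: {K}, {S}, {X}; under {K} L still reaches {R,S,X} ∋ R.
size 2: {K,S}, {K,X}, {S,X}; under {K,S} L still reaches {R,X} ∋ R.
L↔R cannot be blocked by any observed set — no back-door set.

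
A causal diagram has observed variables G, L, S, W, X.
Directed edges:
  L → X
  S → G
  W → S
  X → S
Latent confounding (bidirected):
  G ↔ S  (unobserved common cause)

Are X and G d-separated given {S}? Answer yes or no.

No — X and G are d-connected given {S}.

Bayes-Ball from X | {S} reaches {G,L,W}.
G ∈ reach(X|{S}) ⇒ X ⊥̸ G | {S}.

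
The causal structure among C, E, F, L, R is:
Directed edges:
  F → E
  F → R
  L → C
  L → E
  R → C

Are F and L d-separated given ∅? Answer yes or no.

Bayes-Ball from F | ∅ reaches {C,E,R}.
L ∉ reach(F|∅) ⇒ F ⊥ L | ∅.

Yes — F ⊥ L | ∅.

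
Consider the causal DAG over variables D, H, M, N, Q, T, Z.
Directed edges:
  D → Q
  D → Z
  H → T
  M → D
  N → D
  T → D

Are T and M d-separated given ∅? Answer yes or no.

Bayes-Ball from T | ∅ reaches {D,H,Q,Z}.
M ∉ reach(T|∅) ⇒ T ⊥ M | ∅.

Yes — T ⊥ M | ∅.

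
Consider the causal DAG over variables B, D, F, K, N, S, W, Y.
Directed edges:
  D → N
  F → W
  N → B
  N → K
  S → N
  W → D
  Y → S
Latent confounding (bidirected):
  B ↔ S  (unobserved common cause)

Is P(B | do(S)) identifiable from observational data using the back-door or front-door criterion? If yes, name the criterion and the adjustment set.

P(B|do(S)): frontdoor, adjust for {N}.

desc(S)\{S}={B,K,N}; candidates ⊆ {D,F,W,Y}.
S↔B: latent back-door arc(s) into S.
size 0: {}; under {} S still reaches {B,Y} ∋ B.
size 1: {D}, {F}, {W} …(+1); under {D} S still reaches {B,Y} ∋ B.
size 2: {D,F}, {D,W}, {D,Y} …(+3); under {D,F} S still reaches {B,Y} ∋ B.
S↔B cannot be blocked by any observed set — no back-door set.
{N}: (i) intercepts every directed S→B path; (ii) no back-door S→{N}; (iii) {S} blocks every back-door {N}→B. Front-door holds.
P(B|do(S)) = Σ_{N} P(N|S) Σ_{S'} P(B|N,S')P(S').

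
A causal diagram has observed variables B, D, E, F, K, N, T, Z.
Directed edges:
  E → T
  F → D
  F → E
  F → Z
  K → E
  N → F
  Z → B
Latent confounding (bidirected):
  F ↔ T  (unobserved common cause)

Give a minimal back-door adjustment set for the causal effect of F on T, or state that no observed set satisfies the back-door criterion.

F→T: no observed back-door set.

desc(F)\{F}={B,D,E,T,Z}; candidates ⊆ {K,N}.
F↔T: latent back-door arc(s) into F.
size 0: {}; under {} F still reaches {N,T} ∋ T.
size 1: {K}, {N}; under {K} F still reaches {N,T} ∋ T.
size 2: {K,N}; under {K,N} F still reaches {T} ∋ T.
F↔T cannot be blocked by any observed set — no back-door set.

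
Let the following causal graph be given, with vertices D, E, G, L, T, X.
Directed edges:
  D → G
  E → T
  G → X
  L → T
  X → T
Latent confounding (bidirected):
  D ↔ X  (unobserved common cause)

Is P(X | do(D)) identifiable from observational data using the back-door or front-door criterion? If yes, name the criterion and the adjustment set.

desc(D)\{D}={G,T,X}; candidates ⊆ {E,L}.
D↔X: latent back-door arc(s) into D.
size 0: {}; under {} D still reaches {T,X} ∋ X.
size 1: {E}, {L}; under {E} D still reaches {T,X} ∋ X.
size 2: {E,L}; under {E,L} D still reaches {T,X} ∋ X.
D↔X cannot be blocked by any observed set — no back-door set.
{G}: (i) intercepts every directed D→X path; (ii) no back-door D→{G}; (iii) {D} blocks every back-door {G}→X. Front-door holds.
P(X|do(D)) = Σ_{G} P(G|D) Σ_{D'} P(X|G,D')P(D').

P(X|do(D)): frontdoor, adjust for {G}.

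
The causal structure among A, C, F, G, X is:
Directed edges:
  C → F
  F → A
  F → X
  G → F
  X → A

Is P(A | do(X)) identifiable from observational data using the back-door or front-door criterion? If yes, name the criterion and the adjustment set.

P(A|do(X)): backdoor, adjust for {F}.

desc(X)\{X}={A}; candidates ⊆ {C,F,G}.
size 0: {}; under {} X still reaches {A,C,F,G} ∋ A.
{F}: X⊥A given {F} in G with X→· removed — back-door holds.
P(A|do(X)) = Σ_{F} P(A|X,F)·P(F).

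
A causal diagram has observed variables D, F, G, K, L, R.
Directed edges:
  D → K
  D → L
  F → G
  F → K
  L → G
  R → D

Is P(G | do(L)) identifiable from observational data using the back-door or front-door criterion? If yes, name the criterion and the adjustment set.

desc(L)\{L}={G}; candidates ⊆ {D,F,K,R}.
∅: L⊥G given ∅ in G with L→· removed — back-door holds.
P(G|do(L)) = P(G|L) — no adjustment needed.

P(G|do(L)): backdoor, adjust for ∅.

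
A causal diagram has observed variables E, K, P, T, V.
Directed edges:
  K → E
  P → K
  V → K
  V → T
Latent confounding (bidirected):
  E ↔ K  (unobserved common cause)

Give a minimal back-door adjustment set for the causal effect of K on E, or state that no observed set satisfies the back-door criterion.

K→E: no observed back-door set.

desc(K)\{K}={E}; candidates ⊆ {P,T,V}.
K↔E: latent back-door arc(s) into K.
size 0: {}; under {} K still reaches {E,P,T,V} ∋ E.
size 1: {P}, {T}, {V}; under {P} K still reaches {E,T,V} ∋ E.
size 2: {P,T}, {P,V}, {T,V}; under {P,T} K still reaches {E,V} ∋ E.
K↔E cannot be blocked by any observed set — no back-door set.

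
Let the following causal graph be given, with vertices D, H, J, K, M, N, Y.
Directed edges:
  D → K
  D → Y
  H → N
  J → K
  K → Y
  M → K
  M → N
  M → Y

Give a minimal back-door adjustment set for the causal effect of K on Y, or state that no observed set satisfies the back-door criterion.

desc(K)\{K}={Y}; candidates ⊆ {D,H,J,M,N}.
size 0: {}; under {} K still reaches {D,J,M,N,Y} ∋ Y.
size 1: {D}, {H}, {J} …(+2); under {D} K still reaches {J,M,N,Y} ∋ Y.
{D,M}: K⊥Y given {D,M} in G with K→· removed — back-door holds.

K→Y: minimal back-door set {D, M}.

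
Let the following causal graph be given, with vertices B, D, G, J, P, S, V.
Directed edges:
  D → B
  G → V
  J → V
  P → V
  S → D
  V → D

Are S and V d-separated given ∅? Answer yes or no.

Yes — S ⊥ V | ∅.

Bayes-Ball from S | ∅ reaches {B,D}.
V ∉ reach(S|∅) ⇒ S ⊥ V | ∅.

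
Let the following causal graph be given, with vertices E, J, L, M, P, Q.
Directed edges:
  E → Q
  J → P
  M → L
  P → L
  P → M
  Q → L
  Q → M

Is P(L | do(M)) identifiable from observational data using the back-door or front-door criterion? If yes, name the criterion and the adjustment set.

desc(M)\{M}={L}; candidates ⊆ {E,J,P,Q}.
size 0: {}; under {} M still reaches {E,J,L,P,Q} ∋ L.
size 1: {E}, {J}, {P} …(+1); under {E} M still reaches {J,L,P,Q} ∋ L.
{P,Q}: M⊥L given {P,Q} in G with M→· removed — back-door holds.
P(L|do(M)) = Σ_{P,Q} P(L|M,P,Q)·P(P,Q).

P(L|do(M)): backdoor, adjust for {P, Q}.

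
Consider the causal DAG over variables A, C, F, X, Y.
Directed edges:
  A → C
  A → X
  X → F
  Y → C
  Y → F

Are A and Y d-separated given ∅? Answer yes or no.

Bayes-Ball from A | ∅ reaches {C,F,X}.
Y ∉ reach(A|∅) ⇒ A ⊥ Y | ∅.

Yes — A ⊥ Y | ∅.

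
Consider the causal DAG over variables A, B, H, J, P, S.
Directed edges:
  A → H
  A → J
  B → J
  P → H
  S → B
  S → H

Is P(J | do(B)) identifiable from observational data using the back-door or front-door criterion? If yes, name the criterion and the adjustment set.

desc(B)\{B}={J}; candidates ⊆ {A,H,P,S}.
∅: B⊥J given ∅ in G with B→· removed — back-door holds.
P(J|do(B)) = P(J|B) — no adjustment needed.

P(J|do(B)): backdoor, adjust for ∅.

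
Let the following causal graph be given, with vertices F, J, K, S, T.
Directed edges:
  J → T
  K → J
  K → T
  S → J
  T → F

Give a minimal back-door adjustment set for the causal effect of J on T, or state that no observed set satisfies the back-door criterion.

J→T: minimal back-door set {K}.

desc(J)\{J}={F,T}; candidates ⊆ {K,S}.
size 0: {}; under {} J still reaches {F,K,S,T} ∋ T.
{K}: J⊥T given {K} in G with J→· removed — back-door holds.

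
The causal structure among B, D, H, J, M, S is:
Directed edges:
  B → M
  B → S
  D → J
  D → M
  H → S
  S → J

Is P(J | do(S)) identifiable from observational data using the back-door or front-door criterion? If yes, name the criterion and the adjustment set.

desc(S)\{S}={J}; candidates ⊆ {B,D,H,M}.
∅: S⊥J given ∅ in G with S→· removed — back-door holds.
P(J|do(S)) = P(J|S) — no adjustment needed.

P(J|do(S)): backdoor, adjust for ∅.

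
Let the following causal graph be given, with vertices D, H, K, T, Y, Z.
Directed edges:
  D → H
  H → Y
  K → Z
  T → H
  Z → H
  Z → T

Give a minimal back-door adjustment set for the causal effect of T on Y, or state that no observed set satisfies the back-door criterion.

T→Y: minimal back-door set {Z}.

desc(T)\{T}={H,Y}; candidates ⊆ {D,K,Z}.
size 0: {}; under {} T still reaches {H,K,Y,Z} ∋ Y.
{Z}: T⊥Y given {Z} in G with T→· removed — back-door holds.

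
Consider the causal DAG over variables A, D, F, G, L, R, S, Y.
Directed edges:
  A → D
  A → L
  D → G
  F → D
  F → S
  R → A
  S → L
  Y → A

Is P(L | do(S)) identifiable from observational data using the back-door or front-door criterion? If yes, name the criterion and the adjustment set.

P(L|do(S)): backdoor, adjust for ∅.

desc(S)\{S}={L}; candidates ⊆ {A,D,F,G,R,Y}.
∅: S⊥L given ∅ in G with S→· removed — back-door holds.
P(L|do(S)) = P(L|S) — no adjustment needed.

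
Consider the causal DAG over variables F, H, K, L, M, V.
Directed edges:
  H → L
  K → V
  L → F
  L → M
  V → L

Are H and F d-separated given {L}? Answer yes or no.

Yes — H ⊥ F | {L}.

Bayes-Ball from H | {L} reaches {K,V}.
F ∉ reach(H|{L}) ⇒ H ⊥ F | {L}.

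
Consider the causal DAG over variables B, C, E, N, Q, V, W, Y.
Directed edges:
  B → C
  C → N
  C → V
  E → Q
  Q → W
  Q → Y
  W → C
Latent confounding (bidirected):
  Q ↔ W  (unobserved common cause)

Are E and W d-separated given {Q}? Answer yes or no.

No — E and W are d-connected given {Q}.

Bayes-Ball from E | {Q} reaches {C,N,V,W}.
W ∈ reach(E|{Q}) ⇒ E ⊥̸ W | {Q}.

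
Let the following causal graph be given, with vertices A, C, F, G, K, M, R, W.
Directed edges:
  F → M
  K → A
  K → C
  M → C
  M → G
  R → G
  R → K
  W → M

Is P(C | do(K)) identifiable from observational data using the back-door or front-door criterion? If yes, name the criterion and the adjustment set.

desc(K)\{K}={A,C}; candidates ⊆ {F,G,M,R,W}.
∅: K⊥C given ∅ in G with K→· removed — back-door holds.
P(C|do(K)) = P(C|K) — no adjustment needed.

P(C|do(K)): backdoor, adjust for ∅.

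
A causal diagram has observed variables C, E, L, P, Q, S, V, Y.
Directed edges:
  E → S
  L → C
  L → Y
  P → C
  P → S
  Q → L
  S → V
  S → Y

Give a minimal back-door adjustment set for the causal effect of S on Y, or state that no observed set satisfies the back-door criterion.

S→Y: minimal back-door set ∅.

desc(S)\{S}={V,Y}; candidates ⊆ {C,E,L,P,Q}.
∅: S⊥Y given ∅ in G with S→· removed — back-door holds.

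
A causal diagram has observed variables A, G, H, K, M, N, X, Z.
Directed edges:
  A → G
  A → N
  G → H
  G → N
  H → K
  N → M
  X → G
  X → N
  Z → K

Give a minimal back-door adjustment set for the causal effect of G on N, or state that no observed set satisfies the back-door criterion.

G→N: minimal back-door set {A, X}.

desc(G)\{G}={H,K,M,N}; candidates ⊆ {A,X,Z}.
size 0: {}; under {} G still reaches {A,M,N,X} ∋ N.
size 1: {A}, {X}, {Z}; under {A} G still reaches {M,N,X} ∋ N.
{A,X}: G⊥N given {A,X} in G with G→· removed — back-door holds.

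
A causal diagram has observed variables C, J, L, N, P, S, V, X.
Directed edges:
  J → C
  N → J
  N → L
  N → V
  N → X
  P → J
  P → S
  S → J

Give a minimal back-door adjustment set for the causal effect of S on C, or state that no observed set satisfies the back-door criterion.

S→C: minimal back-door set {P}.

desc(S)\{S}={C,J}; candidates ⊆ {L,N,P,V,X}.
size 0: {}; under {} S still reaches {C,J,P} ∋ C.
{P}: S⊥C given {P} in G with S→· removed — back-door holds.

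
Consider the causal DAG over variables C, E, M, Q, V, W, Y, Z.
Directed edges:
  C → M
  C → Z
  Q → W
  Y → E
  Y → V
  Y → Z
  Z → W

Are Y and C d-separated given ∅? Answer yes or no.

Yes — Y ⊥ C | ∅.

Bayes-Ball from Y | ∅ reaches {E,V,W,Z}.
C ∉ reach(Y|∅) ⇒ Y ⊥ C | ∅.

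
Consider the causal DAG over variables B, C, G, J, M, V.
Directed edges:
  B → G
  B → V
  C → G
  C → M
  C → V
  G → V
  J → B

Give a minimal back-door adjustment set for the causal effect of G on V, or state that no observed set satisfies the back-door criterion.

desc(G)\{G}={V}; candidates ⊆ {B,C,J,M}.
size 0: {}; under {} G still reaches {B,C,J,M,V} ∋ V.
size 1: {B}, {C}, {J} …(+1); under {B} G still reaches {C,M,V} ∋ V.
{B,C}: G⊥V given {B,C} in G with G→· removed — back-door holds.

G→V: minimal back-door set {B, C}.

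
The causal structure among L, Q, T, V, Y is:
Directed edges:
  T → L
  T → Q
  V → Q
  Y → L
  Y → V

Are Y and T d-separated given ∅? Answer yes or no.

Yes — Y ⊥ T | ∅.

Bayes-Ball from Y | ∅ reaches {L,Q,V}.
T ∉ reach(Y|∅) ⇒ Y ⊥ T | ∅.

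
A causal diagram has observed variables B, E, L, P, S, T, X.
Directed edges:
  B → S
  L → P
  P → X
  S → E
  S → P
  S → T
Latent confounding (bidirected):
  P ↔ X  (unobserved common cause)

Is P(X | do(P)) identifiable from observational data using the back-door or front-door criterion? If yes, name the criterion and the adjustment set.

desc(P)\{P}={X}; candidates ⊆ {B,E,L,S,T}.
P↔X: latent back-door arc(s) into P.
size 0: {}; under {} P still reaches {B,E,L,S,T,X} ∋ X.
size 1: {B}, {E}, {L} …(+2); under {B} P still reaches {E,L,S,T,X} ∋ X.
size 2: {B,E}, {B,L}, {B,S} …(+7); under {B,E} P still reaches {L,S,T,X} ∋ X.
P↔X cannot be blocked by any observed set — no back-door set.
No mediator lies on a directed P→…→X path.
Neither criterion identifies P(X|do(P)) in this graph.

P(X|do(P)): not identifiable (no BD/FD set).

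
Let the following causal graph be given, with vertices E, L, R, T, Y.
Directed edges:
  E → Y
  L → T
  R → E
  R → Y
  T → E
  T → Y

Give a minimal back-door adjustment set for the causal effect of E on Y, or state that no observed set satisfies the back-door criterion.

E→Y: minimal back-door set {R, T}.

desc(E)\{E}={Y}; candidates ⊆ {L,R,T}.
size 0: {}; under {} E still reaches {L,R,T,Y} ∋ Y.
size 1: {L}, {R}, {T}; under {L} E still reaches {R,T,Y} ∋ Y.
{R,T}: E⊥Y given {R,T} in G with E→· removed — back-door holds.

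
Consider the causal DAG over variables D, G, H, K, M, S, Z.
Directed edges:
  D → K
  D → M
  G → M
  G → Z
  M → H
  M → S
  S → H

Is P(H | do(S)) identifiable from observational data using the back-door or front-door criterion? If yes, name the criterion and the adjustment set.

P(H|do(S)): backdoor, adjust for {M}.

desc(S)\{S}={H}; candidates ⊆ {D,G,K,M,Z}.
size 0: {}; under {} S still reaches {D,G,H,K,M,Z} ∋ H.
{M}: S⊥H given {M} in G with S→· removed — back-door holds.
P(H|do(S)) = Σ_{M} P(H|S,M)·P(M).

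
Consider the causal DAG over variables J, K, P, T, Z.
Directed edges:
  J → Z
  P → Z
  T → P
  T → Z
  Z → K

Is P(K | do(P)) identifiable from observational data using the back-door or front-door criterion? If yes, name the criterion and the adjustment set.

desc(P)\{P}={K,Z}; candidates ⊆ {J,T}.
size 0: {}; under {} P still reaches {K,T,Z} ∋ K.
{T}: P⊥K given {T} in G with P→· removed — back-door holds.
P(K|do(P)) = Σ_{T} P(K|P,T)·P(T).

P(K|do(P)): backdoor, adjust for {T}.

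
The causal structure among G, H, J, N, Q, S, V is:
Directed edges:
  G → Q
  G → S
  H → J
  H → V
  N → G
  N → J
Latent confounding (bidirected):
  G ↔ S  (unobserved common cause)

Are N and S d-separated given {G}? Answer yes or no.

Bayes-Ball from N | {G} reaches {J,S}.
S ∈ reach(N|{G}) ⇒ N ⊥̸ S | {G}.

No — N and S are d-connected given {G}.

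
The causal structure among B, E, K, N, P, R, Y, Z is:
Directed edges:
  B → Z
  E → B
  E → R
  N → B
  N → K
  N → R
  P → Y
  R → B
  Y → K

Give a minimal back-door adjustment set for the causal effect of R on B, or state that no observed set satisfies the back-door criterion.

R→B: minimal back-door set {E, N}.

desc(R)\{R}={B,Z}; candidates ⊆ {E,K,N,P,Y}.
size 0: {}; under {} R still reaches {B,E,K,N,Z} ∋ B.
size 1: {E}, {K}, {N} …(+2); under {E} R still reaches {B,K,N,Z} ∋ B.
{E,N}: R⊥B given {E,N} in G with R→· removed — back-door holds.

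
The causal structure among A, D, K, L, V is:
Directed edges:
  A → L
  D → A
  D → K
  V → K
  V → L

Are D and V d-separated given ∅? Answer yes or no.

Yes — D ⊥ V | ∅.

Bayes-Ball from D | ∅ reaches {A,K,L}.
V ∉ reach(D|∅) ⇒ D ⊥ V | ∅.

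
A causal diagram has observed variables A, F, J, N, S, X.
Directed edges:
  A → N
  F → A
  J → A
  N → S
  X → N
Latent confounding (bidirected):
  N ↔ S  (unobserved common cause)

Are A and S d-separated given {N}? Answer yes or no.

Bayes-Ball from A | {N} reaches {F,J,S,X}.
S ∈ reach(A|{N}) ⇒ A ⊥̸ S | {N}.

No — A and S are d-connected given {N}.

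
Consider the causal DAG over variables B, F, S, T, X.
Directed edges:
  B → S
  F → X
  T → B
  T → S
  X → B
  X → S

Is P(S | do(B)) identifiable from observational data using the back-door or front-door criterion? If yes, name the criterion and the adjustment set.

P(S|do(B)): backdoor, adjust for {T, X}.

desc(B)\{B}={S}; candidates ⊆ {F,T,X}.
size 0: {}; under {} B still reaches {F,S,T,X} ∋ S.
size 1: {F}, {T}, {X}; under {F} B still reaches {S,T,X} ∋ S.
{T,X}: B⊥S given {T,X} in G with B→· removed — back-door holds.
P(S|do(B)) = Σ_{T,X} P(S|B,T,X)·P(T,X).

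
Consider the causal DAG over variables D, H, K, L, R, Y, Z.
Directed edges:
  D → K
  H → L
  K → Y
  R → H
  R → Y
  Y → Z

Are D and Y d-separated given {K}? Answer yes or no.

Bayes-Ball from D | {K} reaches ∅.
Y ∉ reach(D|{K}) ⇒ D ⊥ Y | {K}.

Yes — D ⊥ Y | {K}.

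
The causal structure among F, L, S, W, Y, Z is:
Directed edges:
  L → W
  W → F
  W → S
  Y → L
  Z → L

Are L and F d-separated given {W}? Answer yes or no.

Yes — L ⊥ F | {W}.

Bayes-Ball from L | {W} reaches {Y,Z}.
F ∉ reach(L|{W}) ⇒ L ⊥ F | {W}.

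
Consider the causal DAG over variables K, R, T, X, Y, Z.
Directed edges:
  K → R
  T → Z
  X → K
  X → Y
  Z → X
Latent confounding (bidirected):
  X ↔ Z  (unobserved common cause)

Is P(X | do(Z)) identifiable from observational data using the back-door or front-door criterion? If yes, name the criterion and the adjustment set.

P(X|do(Z)): not identifiable (no BD/FD set).

desc(Z)\{Z}={K,R,X,Y}; candidates ⊆ {T}.
Z↔X: latent back-door arc(s) into Z.
size 0: {}; under {} Z still reaches {K,R,T,X,Y} ∋ X.
size 1: {T}; under {T} Z still reaches {K,R,X,Y} ∋ X.
Z↔X cannot be blocked by any observed set — no back-door set.
No mediator lies on a directed Z→…→X path.
Neither criterion identifies P(X|do(Z)) in this graph.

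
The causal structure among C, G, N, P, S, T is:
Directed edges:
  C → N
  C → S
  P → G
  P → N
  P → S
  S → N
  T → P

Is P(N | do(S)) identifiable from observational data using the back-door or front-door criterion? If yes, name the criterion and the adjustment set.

desc(S)\{S}={N}; candidates ⊆ {C,G,P,T}.
size 0: {}; under {} S still reaches {C,G,N,P,T} ∋ N.
size 1: {C}, {G}, {P} …(+1); under {C} S still reaches {G,N,P,T} ∋ N.
{C,P}: S⊥N given {C,P} in G with S→· removed — back-door holds.
P(N|do(S)) = Σ_{C,P} P(N|S,C,P)·P(C,P).

P(N|do(S)): backdoor, adjust for {C, P}.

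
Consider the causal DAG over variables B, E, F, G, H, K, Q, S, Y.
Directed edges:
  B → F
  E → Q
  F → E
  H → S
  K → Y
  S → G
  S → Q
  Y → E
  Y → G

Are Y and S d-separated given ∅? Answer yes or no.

Bayes-Ball from Y | ∅ reaches {E,G,K,Q}.
S ∉ reach(Y|∅) ⇒ Y ⊥ S | ∅.

Yes — Y ⊥ S | ∅.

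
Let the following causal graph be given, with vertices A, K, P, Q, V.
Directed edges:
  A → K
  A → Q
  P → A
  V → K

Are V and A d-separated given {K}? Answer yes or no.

No — V and A are d-connected given {K}.

Bayes-Ball from V | {K} reaches {A,P,Q}.
A ∈ reach(V|{K}) ⇒ V ⊥̸ A | {K}.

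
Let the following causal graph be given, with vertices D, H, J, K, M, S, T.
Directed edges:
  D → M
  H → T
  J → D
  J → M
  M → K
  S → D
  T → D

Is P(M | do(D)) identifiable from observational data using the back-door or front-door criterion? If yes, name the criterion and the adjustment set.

P(M|do(D)): backdoor, adjust for {J}.

desc(D)\{D}={K,M}; candidates ⊆ {H,J,S,T}.
size 0: {}; under {} D still reaches {H,J,K,M,S,T} ∋ M.
{J}: D⊥M given {J} in G with D→· removed — back-door holds.
P(M|do(D)) = Σ_{J} P(M|D,J)·P(J).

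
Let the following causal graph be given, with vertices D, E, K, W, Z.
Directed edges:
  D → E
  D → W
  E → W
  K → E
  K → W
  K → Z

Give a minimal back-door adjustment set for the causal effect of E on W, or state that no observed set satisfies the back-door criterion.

E→W: minimal back-door set {D, K}.

desc(E)\{E}={W}; candidates ⊆ {D,K,Z}.
size 0: {}; under {} E still reaches {D,K,W,Z} ∋ W.
size 1: {D}, {K}, {Z}; under {D} E still reaches {K,W,Z} ∋ W.
{D,K}: E⊥W given {D,K} in G with E→· removed — back-door holds.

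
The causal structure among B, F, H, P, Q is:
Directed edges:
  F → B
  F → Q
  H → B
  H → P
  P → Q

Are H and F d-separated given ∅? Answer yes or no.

Bayes-Ball from H | ∅ reaches {B,P,Q}.
F ∉ reach(H|∅) ⇒ H ⊥ F | ∅.

Yes — H ⊥ F | ∅.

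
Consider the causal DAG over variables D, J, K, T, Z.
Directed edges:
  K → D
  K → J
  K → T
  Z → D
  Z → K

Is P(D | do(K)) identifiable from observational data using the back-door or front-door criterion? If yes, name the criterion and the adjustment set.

desc(K)\{K}={D,J,T}; candidates ⊆ {Z}.
size 0: {}; under {} K still reaches {D,Z} ∋ D.
{Z}: K⊥D given {Z} in G with K→· removed — back-door holds.
P(D|do(K)) = Σ_{Z} P(D|K,Z)·P(Z).

P(D|do(K)): backdoor, adjust for {Z}.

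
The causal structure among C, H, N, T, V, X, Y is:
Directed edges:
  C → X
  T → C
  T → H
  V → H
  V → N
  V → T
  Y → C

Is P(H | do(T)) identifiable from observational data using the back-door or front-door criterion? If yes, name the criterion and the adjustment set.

desc(T)\{T}={C,H,X}; candidates ⊆ {N,V,Y}.
size 0: {}; under {} T still reaches {H,N,V} ∋ H.
{V}: T⊥H given {V} in G with T→· removed — back-door holds.
P(H|do(T)) = Σ_{V} P(H|T,V)·P(V).

P(H|do(T)): backdoor, adjust for {V}.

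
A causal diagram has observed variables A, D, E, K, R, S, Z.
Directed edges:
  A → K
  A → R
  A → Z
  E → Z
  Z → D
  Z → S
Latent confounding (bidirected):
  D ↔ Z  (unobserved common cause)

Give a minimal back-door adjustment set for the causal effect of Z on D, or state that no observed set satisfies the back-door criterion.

desc(Z)\{Z}={D,S}; candidates ⊆ {A,E,K,R}.
Z↔D: latent back-door arc(s) into Z.
size 0: {}; under {} Z still reaches {A,D,E,K,R} ∋ D.
size 1: {A}, {E}, {K} …(+1); under {A} Z still reaches {D,E} ∋ D.
size 2: {A,E}, {A,K}, {A,R} …(+3); under {A,E} Z still reaches {D} ∋ D.
Z↔D cannot be blocked by any observed set — no back-door set.

Z→D: no observed back-door set.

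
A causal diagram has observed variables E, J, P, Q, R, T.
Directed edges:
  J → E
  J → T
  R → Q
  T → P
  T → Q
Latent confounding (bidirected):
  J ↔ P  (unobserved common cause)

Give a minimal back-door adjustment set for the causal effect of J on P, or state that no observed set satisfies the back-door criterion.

desc(J)\{J}={E,P,Q,T}; candidates ⊆ {R}.
J↔P: latent back-door arc(s) into J.
size 0: {}; under {} J still reaches {P} ∋ P.
size 1: {R}; under {R} J still reaches {P} ∋ P.
J↔P cannot be blocked by any observed set — no back-door set.

J→P: no observed back-door set.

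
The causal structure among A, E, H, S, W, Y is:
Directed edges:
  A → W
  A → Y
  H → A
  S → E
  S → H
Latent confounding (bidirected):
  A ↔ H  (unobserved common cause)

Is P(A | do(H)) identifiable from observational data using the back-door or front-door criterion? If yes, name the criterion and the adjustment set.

P(A|do(H)): not identifiable (no BD/FD set).

desc(H)\{H}={A,W,Y}; candidates ⊆ {E,S}.
H↔A: latent back-door arc(s) into H.
size 0: {}; under {} H still reaches {A,E,S,W,Y} ∋ A.
size 1: {E}, {S}; under {E} H still reaches {A,S,W,Y} ∋ A.
size 2: {E,S}; under {E,S} H still reaches {A,W,Y} ∋ A.
H↔A cannot be blocked by any observed set — no back-door set.
No mediator lies on a directed H→…→A path.
Neither criterion identifies P(A|do(H)) in this graph.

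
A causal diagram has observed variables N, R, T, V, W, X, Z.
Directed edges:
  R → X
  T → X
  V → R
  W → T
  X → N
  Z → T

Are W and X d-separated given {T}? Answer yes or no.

Bayes-Ball from W | {T} reaches {Z}.
X ∉ reach(W|{T}) ⇒ W ⊥ X | {T}.

Yes — W ⊥ X | {T}.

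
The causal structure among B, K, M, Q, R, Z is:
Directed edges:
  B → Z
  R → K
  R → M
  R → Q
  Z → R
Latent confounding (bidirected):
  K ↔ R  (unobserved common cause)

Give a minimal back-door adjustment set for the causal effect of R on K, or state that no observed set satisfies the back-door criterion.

desc(R)\{R}={K,M,Q}; candidates ⊆ {B,Z}.
R↔K: latent back-door arc(s) into R.
size 0: {}; under {} R still reaches {B,K,Z} ∋ K.
size 1: {B}, {Z}; under {B} R still reaches {K,Z} ∋ K.
size 2: {B,Z}; under {B,Z} R still reaches {K} ∋ K.
R↔K cannot be blocked by any observed set — no back-door set.

R→K: no observed back-door set.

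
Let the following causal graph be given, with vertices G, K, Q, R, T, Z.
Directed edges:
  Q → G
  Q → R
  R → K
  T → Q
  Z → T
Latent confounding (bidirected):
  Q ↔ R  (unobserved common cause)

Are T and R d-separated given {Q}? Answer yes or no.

Bayes-Ball from T | {Q} reaches {K,R,Z}.
R ∈ reach(T|{Q}) ⇒ T ⊥̸ R | {Q}.

No — T and R are d-connected given {Q}.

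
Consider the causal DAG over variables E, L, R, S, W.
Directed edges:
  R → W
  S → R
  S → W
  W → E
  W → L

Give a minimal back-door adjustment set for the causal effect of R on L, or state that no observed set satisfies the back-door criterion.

R→L: minimal back-door set {S}.

desc(R)\{R}={E,L,W}; candidates ⊆ {S}.
size 0: {}; under {} R still reaches {E,L,S,W} ∋ L.
{S}: R⊥L given {S} in G with R→· removed — back-door holds.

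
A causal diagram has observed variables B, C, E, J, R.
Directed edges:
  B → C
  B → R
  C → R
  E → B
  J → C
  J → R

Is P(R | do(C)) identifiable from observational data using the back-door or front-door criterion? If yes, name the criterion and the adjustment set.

P(R|do(C)): backdoor, adjust for {B, J}.

desc(C)\{C}={R}; candidates ⊆ {B,E,J}.
size 0: {}; under {} C still reaches {B,E,J,R} ∋ R.
size 1: {B}, {E}, {J}; under {B} C still reaches {J,R} ∋ R.
{B,J}: C⊥R given {B,J} in G with C→· removed — back-door holds.
P(R|do(C)) = Σ_{B,J} P(R|C,B,J)·P(B,J).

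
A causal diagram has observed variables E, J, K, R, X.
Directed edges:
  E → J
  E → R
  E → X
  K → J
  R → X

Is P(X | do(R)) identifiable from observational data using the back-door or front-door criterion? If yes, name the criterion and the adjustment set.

P(X|do(R)): backdoor, adjust for {E}.

desc(R)\{R}={X}; candidates ⊆ {E,J,K}.
size 0: {}; under {} R still reaches {E,J,X} ∋ X.
{E}: R⊥X given {E} in G with R→· removed — back-door holds.
P(X|do(R)) = Σ_{E} P(X|R,E)·P(E).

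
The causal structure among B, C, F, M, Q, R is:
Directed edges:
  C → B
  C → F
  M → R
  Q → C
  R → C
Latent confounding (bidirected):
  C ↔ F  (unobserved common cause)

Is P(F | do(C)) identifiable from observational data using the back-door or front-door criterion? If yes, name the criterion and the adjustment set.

P(F|do(C)): not identifiable (no BD/FD set).

desc(C)\{C}={B,F}; candidates ⊆ {M,Q,R}.
C↔F: latent back-door arc(s) into C.
size 0: {}; under {} C still reaches {F,M,Q,R} ∋ F.
size 1: {M}, {Q}, {R}; under {M} C still reaches {F,Q,R} ∋ F.
size 2: {M,Q}, {M,R}, {Q,R}; under {M,Q} C still reaches {F,R} ∋ F.
C↔F cannot be blocked by any observed set — no back-door set.
No mediator lies on a directed C→…→F path.
Neither criterion identifies P(F|do(C)) in this graph.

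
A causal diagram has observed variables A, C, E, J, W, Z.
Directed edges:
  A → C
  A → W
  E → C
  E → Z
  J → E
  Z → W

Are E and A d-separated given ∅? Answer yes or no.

Bayes-Ball from E | ∅ reaches {C,J,W,Z}.
A ∉ reach(E|∅) ⇒ E ⊥ A | ∅.

Yes — E ⊥ A | ∅.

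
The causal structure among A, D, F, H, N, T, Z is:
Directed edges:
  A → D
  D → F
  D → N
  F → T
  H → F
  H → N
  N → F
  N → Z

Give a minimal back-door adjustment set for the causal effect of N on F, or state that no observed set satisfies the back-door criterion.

desc(N)\{N}={F,T,Z}; candidates ⊆ {A,D,H}.
size 0: {}; under {} N still reaches {A,D,F,H,T} ∋ F.
size 1: {A}, {D}, {H}; under {A} N still reaches {D,F,H,T} ∋ F.
{D,H}: N⊥F given {D,H} in G with N→· removed — back-door holds.

N→F: minimal back-door set {D, H}.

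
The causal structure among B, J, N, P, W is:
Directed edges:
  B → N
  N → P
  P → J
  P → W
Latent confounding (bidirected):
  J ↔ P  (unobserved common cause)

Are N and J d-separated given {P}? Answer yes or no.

No — N and J are d-connected given {P}.

Bayes-Ball from N | {P} reaches {B,J}.
J ∈ reach(N|{P}) ⇒ N ⊥̸ J | {P}.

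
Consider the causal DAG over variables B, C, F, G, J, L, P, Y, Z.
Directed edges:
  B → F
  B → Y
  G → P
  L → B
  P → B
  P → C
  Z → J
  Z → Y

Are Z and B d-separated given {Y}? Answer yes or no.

No — Z and B are d-connected given {Y}.

Bayes-Ball from Z | {Y} reaches {B,C,F,G,J,L,P}.
B ∈ reach(Z|{Y}) ⇒ Z ⊥̸ B | {Y}.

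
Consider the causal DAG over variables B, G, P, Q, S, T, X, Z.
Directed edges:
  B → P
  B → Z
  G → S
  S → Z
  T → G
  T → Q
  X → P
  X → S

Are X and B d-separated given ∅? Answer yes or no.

Yes — X ⊥ B | ∅.

Bayes-Ball from X | ∅ reaches {P,S,Z}.
B ∉ reach(X|∅) ⇒ X ⊥ B | ∅.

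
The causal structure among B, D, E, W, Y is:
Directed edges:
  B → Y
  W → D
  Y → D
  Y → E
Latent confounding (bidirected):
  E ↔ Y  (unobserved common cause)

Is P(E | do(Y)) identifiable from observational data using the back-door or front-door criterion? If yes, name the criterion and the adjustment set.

desc(Y)\{Y}={D,E}; candidates ⊆ {B,W}.
Y↔E: latent back-door arc(s) into Y.
size 0: {}; under {} Y still reaches {B,E} ∋ E.
size 1: {B}, {W}; under {B} Y still reaches {E} ∋ E.
size 2: {B,W}; under {B,W} Y still reaches {E} ∋ E.
Y↔E cannot be blocked by any observed set — no back-door set.
No mediator lies on a directed Y→…→E path.
Neither criterion identifies P(E|do(Y)) in this graph.

P(E|do(Y)): not identifiable (no BD/FD set).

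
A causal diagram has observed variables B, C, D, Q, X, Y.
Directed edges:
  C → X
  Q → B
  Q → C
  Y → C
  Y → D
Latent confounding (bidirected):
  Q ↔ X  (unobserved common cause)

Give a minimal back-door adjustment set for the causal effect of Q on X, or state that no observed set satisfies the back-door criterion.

desc(Q)\{Q}={B,C,X}; candidates ⊆ {D,Y}.
Q↔X: latent back-door arc(s) into Q.
size 0: {}; under {} Q still reaches {X} ∋ X.
size 1: {D}, {Y}; under {D} Q still reaches {X} ∋ X.
size 2: {D,Y}; under {D,Y} Q still reaches {X} ∋ X.
Q↔X cannot be blocked by any observed set — no back-door set.

Q→X: no observed back-door set.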